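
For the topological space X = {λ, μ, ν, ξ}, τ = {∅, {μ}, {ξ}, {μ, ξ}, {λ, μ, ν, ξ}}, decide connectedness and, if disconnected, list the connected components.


(X, τ) is connected.

Find clopen sets (U ∈ τ with X ∖ U ∈ τ):
  U = ∅, X ∖ U = {λ, μ, ν, ξ} — both open, so U is clopen.
  U = {λ, μ, ν, ξ}, X ∖ U = ∅ — both open, so U is clopen.
Only trivial clopens (∅ and X) exist, so (X, τ) is connected.
Compute connected components by grouping points that agree on all clopens:
  component: {λ, μ, ν, ξ}


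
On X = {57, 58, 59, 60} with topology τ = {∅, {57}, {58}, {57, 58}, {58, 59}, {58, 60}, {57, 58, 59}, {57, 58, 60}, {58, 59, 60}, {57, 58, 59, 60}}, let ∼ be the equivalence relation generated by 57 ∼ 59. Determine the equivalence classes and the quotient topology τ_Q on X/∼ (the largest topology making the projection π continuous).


X/∼ = {[57=59], [58], [60]}; |τ_Q| = 5.

Equivalence classes: [57=59], [58], [60].
Quotient map π: X → X/∼ sends 57 ↦ [57=59], 58 ↦ [58], 59 ↦ [57=59], 60 ↦ [60].
For each subset V ⊆ X/∼, compute π^{-1}(V) ⊆ X and check whether π^{-1}(V) ∈ τ. V is open in τ_Q iff π^{-1}(V) ∈ τ.
  V = {}: π^{-1}(V) = ∅ ∈ τ ✓.
  V = {[57=59]}: π^{-1}(V) = {57, 59} ∉ τ ✗.
  V = {[58]}: π^{-1}(V) = {58} ∈ τ ✓.
  V = {[57=59], [58]}: π^{-1}(V) = {57, 58, 59} ∈ τ ✓.
  V = {[60]}: π^{-1}(V) = {60} ∉ τ ✗.
  V = {[57=59], [60]}: π^{-1}(V) = {57, 59, 60} ∉ τ ✗.
  V = {[58], [60]}: π^{-1}(V) = {58, 60} ∈ τ ✓.
  V = {[57=59], [58], [60]}: π^{-1}(V) = {57, 58, 59, 60} ∈ τ ✓.
Open sets in the quotient: τ_Q = {{}, {[58]}, {[57=59], [58]}, {[58], [60]}, {[57=59], [58], [60]}} (5 elements).


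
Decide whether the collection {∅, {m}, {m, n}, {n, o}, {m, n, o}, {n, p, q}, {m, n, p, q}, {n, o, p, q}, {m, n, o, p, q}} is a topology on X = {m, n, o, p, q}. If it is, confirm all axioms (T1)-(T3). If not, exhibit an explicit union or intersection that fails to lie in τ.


τ is NOT a topology on X.

Axiom (T1): ∅ ∈ τ? Yes; X ∈ τ? Yes.
Axiom (T2/T3): check pairwise unions and intersections of members of τ.
Counterexample for (T3): {m, n} ∩ {n, o} = {n} ∉ τ. Therefore τ is NOT a topology.


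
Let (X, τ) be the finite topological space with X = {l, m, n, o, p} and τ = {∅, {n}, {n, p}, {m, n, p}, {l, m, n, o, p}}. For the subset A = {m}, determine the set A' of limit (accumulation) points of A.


A' = {l, o}

For each x ∈ X, list the open sets U ∈ τ with x ∈ U, then check whether U ∩ (A ∖ {x}) ≠ ∅ for every such U.
  x = l: opens ∋ x are {l, m, n, o, p}; each meets A ∖ {l}, so x IS a limit point.
  x = m: open {m, n, p} ∋ x has {m, n, p} ∩ (A ∖ {m}) = ∅, so x is NOT a limit point.
  x = n: open {n} ∋ x has {n} ∩ (A ∖ {n}) = ∅, so x is NOT a limit point.
  x = o: opens ∋ x are {l, m, n, o, p}; each meets A ∖ {o}, so x IS a limit point.
  x = p: open {n, p} ∋ x has {n, p} ∩ (A ∖ {p}) = ∅, so x is NOT a limit point.
Collecting: A' = {l, o}.


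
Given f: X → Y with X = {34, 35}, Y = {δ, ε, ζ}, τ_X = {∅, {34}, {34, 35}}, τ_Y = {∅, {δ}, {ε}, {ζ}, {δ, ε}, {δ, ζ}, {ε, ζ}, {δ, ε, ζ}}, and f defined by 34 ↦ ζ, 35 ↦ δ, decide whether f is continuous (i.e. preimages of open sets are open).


f is NOT continuous.

Compute f^{-1}(U) for each U ∈ τ_Y:
  U = ∅: f^{-1}(U) = ∅ ∈ τ_X ✓.
  U = {δ}: f^{-1}(U) = {35} ∉ τ_X ✗.
  U = {ε}: f^{-1}(U) = ∅ ∈ τ_X ✓.
  U = {ζ}: f^{-1}(U) = {34} ∈ τ_X ✓.
  U = {δ, ε}: f^{-1}(U) = {35} ∉ τ_X ✗.
  U = {δ, ζ}: f^{-1}(U) = {34, 35} ∈ τ_X ✓.
  U = {ε, ζ}: f^{-1}(U) = {34} ∈ τ_X ✓.
  U = {δ, ε, ζ}: f^{-1}(U) = {34, 35} ∈ τ_X ✓.
Found U = {δ} with f^{-1}(U) = {35} not in τ_X. Therefore f is NOT continuous.


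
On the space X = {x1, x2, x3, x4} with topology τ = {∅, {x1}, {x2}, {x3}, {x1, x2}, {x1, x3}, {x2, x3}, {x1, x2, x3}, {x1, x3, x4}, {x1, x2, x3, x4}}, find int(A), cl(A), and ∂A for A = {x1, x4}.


int(A) = {x1}, cl(A) = {x1, x4}, ∂A = {x4}.

Closed sets in (X, τ) are complements of opens:
  closed(X, τ) = {∅, {x2}, {x4}, {x1, x4}, {x2, x4}, {x3, x4}, {x1, x2, x4}, {x1, x3, x4}, {x2, x3, x4}, {x1, x2, x3, x4}}.
int(A) = ⋃ {U ∈ τ : U ⊆ A}. Opens contained in A: ∅, {x1}.
Taking the union of these: int(A) = {x1}.
cl(A) = ⋂ {C closed : A ⊆ C}. Closed sets containing A: {x1, x4}, {x1, x2, x4}, {x1, x3, x4}, {x1, x2, x3, x4}.
Intersecting these: cl(A) = {x1, x4}.
∂A = cl(A) ∖ int(A) = {x1, x4} ∖ {x1} = {x4}.


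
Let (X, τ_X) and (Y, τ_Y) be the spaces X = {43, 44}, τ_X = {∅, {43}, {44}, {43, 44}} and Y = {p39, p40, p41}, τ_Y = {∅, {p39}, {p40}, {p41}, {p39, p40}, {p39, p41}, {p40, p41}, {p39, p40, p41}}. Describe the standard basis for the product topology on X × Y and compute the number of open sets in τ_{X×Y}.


Basis B = {∅ × ∅, {43} × {p39}, {43} × {p40}, {43} × {p41}, {44} × {p39}, {44} × {p40}, {44} × {p41}, {43} × {p39, p40}, {43} × {p39, p41}, {43, 44} × {p39}, {43} × {p40, p41}, {43, 44} × {p40}, {43, 44} × {p41}, {44} × {p39, p40}, {44} × {p39, p41}, {44} × {p40, p41}, {43} × {p39, p40, p41}, {44} × {p39, p40, p41}, {43, 44} × {p39, p40}, {43, 44} × {p39, p41}, {43, 44} × {p40, p41}, {43, 44} × {p39, p40, p41}}; |τ_{X×Y}| = 64.

Enumerate products U × V with U ∈ τ_X, V ∈ τ_Y (deduplicated):
  ∅ × ∅ = {} (∅)
  {43} × {p39} = {(43,p39)}
  {43} × {p40} = {(43,p40)}
  {43} × {p41} = {(43,p41)}
  {44} × {p39} = {(44,p39)}
  {44} × {p40} = {(44,p40)}
  {44} × {p41} = {(44,p41)}
  {43} × {p39, p40} = {(43,p39), (43,p40)}
  {43} × {p39, p41} = {(43,p39), (43,p41)}
  {43, 44} × {p39} = {(43,p39), (44,p39)}
  {43} × {p40, p41} = {(43,p40), (43,p41)}
  {43, 44} × {p40} = {(43,p40), (44,p40)}
  {43, 44} × {p41} = {(43,p41), (44,p41)}
  {44} × {p39, p40} = {(44,p39), (44,p40)}
  {44} × {p39, p41} = {(44,p39), (44,p41)}
  {44} × {p40, p41} = {(44,p40), (44,p41)}
  {43} × {p39, p40, p41} = {(43,p39), (43,p40), (43,p41)}
  {44} × {p39, p40, p41} = {(44,p39), (44,p40), (44,p41)}
  {43, 44} × {p39, p40} = {(43,p39), (43,p40), (44,p39), (44,p40)}
  {43, 44} × {p39, p41} = {(43,p39), (43,p41), (44,p39), (44,p41)}
  {43, 44} × {p40, p41} = {(43,p40), (43,p41), (44,p40), (44,p41)}
  {43, 44} × {p39, p40, p41} = {(43,p39), (43,p40), (43,p41), (44,p39), (44,p40), (44,p41)}
These 22 distinct sets form the basis B.
Close under arbitrary unions to get τ_{X×Y}; counting gives |τ_{X×Y}| = 64.


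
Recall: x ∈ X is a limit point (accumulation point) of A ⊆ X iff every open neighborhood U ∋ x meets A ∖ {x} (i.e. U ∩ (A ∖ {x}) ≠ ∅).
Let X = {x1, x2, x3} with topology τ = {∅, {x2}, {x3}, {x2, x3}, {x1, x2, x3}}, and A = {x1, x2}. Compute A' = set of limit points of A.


A' = {x1}

For each x ∈ X, list the open sets U ∈ τ with x ∈ U, then check whether U ∩ (A ∖ {x}) ≠ ∅ for every such U.
  x = x1: opens ∋ x are {x1, x2, x3}; each meets A ∖ {x1}, so x IS a limit point.
  x = x2: open {x2} ∋ x has {x2} ∩ (A ∖ {x2}) = ∅, so x is NOT a limit point.
  x = x3: open {x3} ∋ x has {x3} ∩ (A ∖ {x3}) = ∅, so x is NOT a limit point.
Collecting: A' = {x1}.


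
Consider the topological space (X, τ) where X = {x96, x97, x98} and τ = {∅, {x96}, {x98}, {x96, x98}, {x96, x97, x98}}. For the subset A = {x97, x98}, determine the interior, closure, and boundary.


int(A) = {x98}, cl(A) = {x97, x98}, ∂A = {x97}.

Closed sets in (X, τ) are complements of opens:
  closed(X, τ) = {∅, {x97}, {x96, x97}, {x97, x98}, {x96, x97, x98}}.
int(A) = ⋃ {U ∈ τ : U ⊆ A}. Opens contained in A: ∅, {x98}.
Taking the union of these: int(A) = {x98}.
cl(A) = ⋂ {C closed : A ⊆ C}. Closed sets containing A: {x97, x98}, {x96, x97, x98}.
Intersecting these: cl(A) = {x97, x98}.
∂A = cl(A) ∖ int(A) = {x97, x98} ∖ {x98} = {x97}.


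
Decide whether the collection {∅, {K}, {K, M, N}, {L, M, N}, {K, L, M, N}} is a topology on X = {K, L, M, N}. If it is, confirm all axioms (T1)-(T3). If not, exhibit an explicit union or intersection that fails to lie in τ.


τ is NOT a topology on X.

Axiom (T1): ∅ ∈ τ? Yes; X ∈ τ? Yes.
Axiom (T2/T3): check pairwise unions and intersections of members of τ.
Counterexample for (T3): {K, M, N} ∩ {L, M, N} = {M, N} ∉ τ. Therefore τ is NOT a topology.


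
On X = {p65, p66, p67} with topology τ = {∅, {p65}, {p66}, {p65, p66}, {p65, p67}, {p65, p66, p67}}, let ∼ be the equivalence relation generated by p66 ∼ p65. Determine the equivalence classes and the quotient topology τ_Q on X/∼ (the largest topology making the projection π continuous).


X/∼ = {[p65=p66], [p67]}; |τ_Q| = 3.

Equivalence classes: [p65=p66], [p67].
Quotient map π: X → X/∼ sends p65 ↦ [p65=p66], p66 ↦ [p65=p66], p67 ↦ [p67].
For each subset V ⊆ X/∼, compute π^{-1}(V) ⊆ X and check whether π^{-1}(V) ∈ τ. V is open in τ_Q iff π^{-1}(V) ∈ τ.
  V = {}: π^{-1}(V) = ∅ ∈ τ ✓.
  V = {[p65=p66]}: π^{-1}(V) = {p65, p66} ∈ τ ✓.
  V = {[p67]}: π^{-1}(V) = {p67} ∉ τ ✗.
  V = {[p65=p66], [p67]}: π^{-1}(V) = {p65, p66, p67} ∈ τ ✓.
Open sets in the quotient: τ_Q = {{}, {[p65=p66]}, {[p65=p66], [p67]}} (3 elements).


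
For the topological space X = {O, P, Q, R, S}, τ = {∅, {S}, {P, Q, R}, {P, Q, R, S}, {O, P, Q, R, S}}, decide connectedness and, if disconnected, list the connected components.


(X, τ) is connected.

Find clopen sets (U ∈ τ with X ∖ U ∈ τ):
  U = ∅, X ∖ U = {O, P, Q, R, S} — both open, so U is clopen.
  U = {O, P, Q, R, S}, X ∖ U = ∅ — both open, so U is clopen.
Only trivial clopens (∅ and X) exist, so (X, τ) is connected.
Compute connected components by grouping points that agree on all clopens:
  component: {O, P, Q, R, S}


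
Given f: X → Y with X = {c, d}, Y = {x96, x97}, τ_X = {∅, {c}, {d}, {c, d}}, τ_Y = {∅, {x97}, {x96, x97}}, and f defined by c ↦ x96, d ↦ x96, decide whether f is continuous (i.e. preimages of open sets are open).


f IS continuous.

Compute f^{-1}(U) for each U ∈ τ_Y:
  U = ∅: f^{-1}(U) = ∅ ∈ τ_X ✓.
  U = {x97}: f^{-1}(U) = ∅ ∈ τ_X ✓.
  U = {x96, x97}: f^{-1}(U) = {c, d} ∈ τ_X ✓.
Every preimage lies in τ_X, so f IS continuous.


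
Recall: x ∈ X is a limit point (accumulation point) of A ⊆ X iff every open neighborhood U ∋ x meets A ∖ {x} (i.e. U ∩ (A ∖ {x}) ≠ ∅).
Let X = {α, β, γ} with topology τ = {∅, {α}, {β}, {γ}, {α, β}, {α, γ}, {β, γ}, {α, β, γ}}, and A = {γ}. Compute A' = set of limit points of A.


A' = ∅

For each x ∈ X, list the open sets U ∈ τ with x ∈ U, then check whether U ∩ (A ∖ {x}) ≠ ∅ for every such U.
  x = α: open {α} ∋ x has {α} ∩ (A ∖ {α}) = ∅, so x is NOT a limit point.
  x = β: open {β} ∋ x has {β} ∩ (A ∖ {β}) = ∅, so x is NOT a limit point.
  x = γ: open {γ} ∋ x has {γ} ∩ (A ∖ {γ}) = ∅, so x is NOT a limit point.
Collecting: A' = ∅.


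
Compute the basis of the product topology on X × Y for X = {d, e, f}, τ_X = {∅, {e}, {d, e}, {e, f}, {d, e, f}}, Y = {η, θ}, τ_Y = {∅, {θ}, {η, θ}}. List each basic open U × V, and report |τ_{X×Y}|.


Basis B = {∅ × ∅, {e} × {θ}, {d, e} × {θ}, {e} × {η, θ}, {e, f} × {θ}, {d, e, f} × {θ}, {d, e} × {η, θ}, {e, f} × {η, θ}, {d, e, f} × {η, θ}}; |τ_{X×Y}| = 14.

Enumerate products U × V with U ∈ τ_X, V ∈ τ_Y (deduplicated):
  ∅ × ∅ = {} (∅)
  {e} × {θ} = {(e,θ)}
  {d, e} × {θ} = {(d,θ), (e,θ)}
  {e} × {η, θ} = {(e,η), (e,θ)}
  {e, f} × {θ} = {(e,θ), (f,θ)}
  {d, e, f} × {θ} = {(d,θ), (e,θ), (f,θ)}
  {d, e} × {η, θ} = {(d,η), (d,θ), (e,η), (e,θ)}
  {e, f} × {η, θ} = {(e,η), (e,θ), (f,η), (f,θ)}
  {d, e, f} × {η, θ} = {(d,η), (d,θ), (e,η), (e,θ), (f,η), (f,θ)}
These 9 distinct sets form the basis B.
Close under arbitrary unions to get τ_{X×Y}; counting gives |τ_{X×Y}| = 14.


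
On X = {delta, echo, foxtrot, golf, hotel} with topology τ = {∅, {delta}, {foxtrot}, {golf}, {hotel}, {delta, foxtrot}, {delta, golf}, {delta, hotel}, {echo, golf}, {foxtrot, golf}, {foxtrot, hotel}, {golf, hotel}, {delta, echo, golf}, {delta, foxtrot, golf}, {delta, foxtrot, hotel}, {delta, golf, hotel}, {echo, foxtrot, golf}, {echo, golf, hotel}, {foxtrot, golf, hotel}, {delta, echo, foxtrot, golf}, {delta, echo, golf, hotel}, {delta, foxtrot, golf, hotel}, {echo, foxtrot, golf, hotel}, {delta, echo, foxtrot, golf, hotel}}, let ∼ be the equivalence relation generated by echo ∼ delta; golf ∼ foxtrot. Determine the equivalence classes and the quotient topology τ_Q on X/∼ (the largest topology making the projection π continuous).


X/∼ = {[delta=echo], [foxtrot=golf], [hotel]}; |τ_Q| = 6.

Equivalence classes: [delta=echo], [foxtrot=golf], [hotel].
Quotient map π: X → X/∼ sends delta ↦ [delta=echo], echo ↦ [delta=echo], foxtrot ↦ [foxtrot=golf], golf ↦ [foxtrot=golf], hotel ↦ [hotel].
For each subset V ⊆ X/∼, compute π^{-1}(V) ⊆ X and check whether π^{-1}(V) ∈ τ. V is open in τ_Q iff π^{-1}(V) ∈ τ.
  V = {}: π^{-1}(V) = ∅ ∈ τ ✓.
  V = {[delta=echo]}: π^{-1}(V) = {delta, echo} ∉ τ ✗.
  V = {[foxtrot=golf]}: π^{-1}(V) = {foxtrot, golf} ∈ τ ✓.
  V = {[delta=echo], [foxtrot=golf]}: π^{-1}(V) = {delta, echo, foxtrot, golf} ∈ τ ✓.
  V = {[hotel]}: π^{-1}(V) = {hotel} ∈ τ ✓.
  V = {[delta=echo], [hotel]}: π^{-1}(V) = {delta, echo, hotel} ∉ τ ✗.
  V = {[foxtrot=golf], [hotel]}: π^{-1}(V) = {foxtrot, golf, hotel} ∈ τ ✓.
  V = {[delta=echo], [foxtrot=golf], [hotel]}: π^{-1}(V) = {delta, echo, foxtrot, golf, hotel} ∈ τ ✓.
Open sets in the quotient: τ_Q = {{}, {[foxtrot=golf]}, {[delta=echo], [foxtrot=golf]}, {[hotel]}, {[foxtrot=golf], [hotel]}, {[delta=echo], [foxtrot=golf], [hotel]}} (6 elements).


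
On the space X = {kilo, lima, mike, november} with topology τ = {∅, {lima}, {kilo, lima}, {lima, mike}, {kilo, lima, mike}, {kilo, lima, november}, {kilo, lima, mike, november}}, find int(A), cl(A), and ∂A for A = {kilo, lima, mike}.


int(A) = {kilo, lima, mike}, cl(A) = {kilo, lima, mike, november}, ∂A = {november}.

Closed sets in (X, τ) are complements of opens:
  closed(X, τ) = {∅, {mike}, {november}, {kilo, november}, {mike, november}, {kilo, mike, november}, {kilo, lima, mike, november}}.
int(A) = ⋃ {U ∈ τ : U ⊆ A}. Opens contained in A: ∅, {lima}, {kilo, lima}, {lima, mike}, {kilo, lima, mike}.
Taking the union of these: int(A) = {kilo, lima, mike}.
cl(A) = ⋂ {C closed : A ⊆ C}. Closed sets containing A: {kilo, lima, mike, november}.
Intersecting these: cl(A) = {kilo, lima, mike, november}.
∂A = cl(A) ∖ int(A) = {kilo, lima, mike, november} ∖ {kilo, lima, mike} = {november}.


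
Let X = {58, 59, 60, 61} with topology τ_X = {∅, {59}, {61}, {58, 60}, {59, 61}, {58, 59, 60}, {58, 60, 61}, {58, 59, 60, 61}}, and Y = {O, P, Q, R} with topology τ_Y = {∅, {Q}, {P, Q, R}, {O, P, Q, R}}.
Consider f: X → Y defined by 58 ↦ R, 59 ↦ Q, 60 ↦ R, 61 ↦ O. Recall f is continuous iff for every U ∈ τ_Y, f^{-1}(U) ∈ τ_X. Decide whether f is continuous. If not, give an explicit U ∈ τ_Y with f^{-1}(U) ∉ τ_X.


f IS continuous.

Compute f^{-1}(U) for each U ∈ τ_Y:
  U = ∅: f^{-1}(U) = ∅ ∈ τ_X ✓.
  U = {Q}: f^{-1}(U) = {59} ∈ τ_X ✓.
  U = {P, Q, R}: f^{-1}(U) = {58, 59, 60} ∈ τ_X ✓.
  U = {O, P, Q, R}: f^{-1}(U) = {58, 59, 60, 61} ∈ τ_X ✓.
Every preimage lies in τ_X, so f IS continuous.


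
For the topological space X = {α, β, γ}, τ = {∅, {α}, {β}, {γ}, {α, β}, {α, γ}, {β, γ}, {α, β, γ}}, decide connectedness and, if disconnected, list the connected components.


(X, τ) is disconnected; components = [{α}, {β}, {γ}].

Find clopen sets (U ∈ τ with X ∖ U ∈ τ):
  U = ∅, X ∖ U = {α, β, γ} — both open, so U is clopen.
  U = {α}, X ∖ U = {β, γ} — both open, so U is clopen.
  U = {β}, X ∖ U = {α, γ} — both open, so U is clopen.
  U = {γ}, X ∖ U = {α, β} — both open, so U is clopen.
  U = {α, β}, X ∖ U = {γ} — both open, so U is clopen.
  U = {α, γ}, X ∖ U = {β} — both open, so U is clopen.
  U = {β, γ}, X ∖ U = {α} — both open, so U is clopen.
  U = {α, β, γ}, X ∖ U = ∅ — both open, so U is clopen.
Nontrivial clopen(s) exist: e.g. {β}. So (X, τ) is disconnected.
Compute connected components by grouping points that agree on all clopens:
  component: {α}
  component: {β}
  component: {γ}


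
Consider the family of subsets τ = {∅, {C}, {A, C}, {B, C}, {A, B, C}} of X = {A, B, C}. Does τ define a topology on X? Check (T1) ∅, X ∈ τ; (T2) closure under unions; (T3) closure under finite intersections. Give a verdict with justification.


τ IS a topology on X.

Axiom (T1): ∅ ∈ τ? Yes; X ∈ τ? Yes.
Axiom (T2/T3): check pairwise unions and intersections of members of τ.
All pairwise intersections and unions checked — each lies in τ. Therefore τ satisfies (T1), (T2), (T3): it IS a topology on X.


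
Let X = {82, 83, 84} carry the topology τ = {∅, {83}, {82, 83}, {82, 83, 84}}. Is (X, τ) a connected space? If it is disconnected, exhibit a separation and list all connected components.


(X, τ) is connected.

Find clopen sets (U ∈ τ with X ∖ U ∈ τ):
  U = ∅, X ∖ U = {82, 83, 84} — both open, so U is clopen.
  U = {82, 83, 84}, X ∖ U = ∅ — both open, so U is clopen.
Only trivial clopens (∅ and X) exist, so (X, τ) is connected.
Compute connected components by grouping points that agree on all clopens:
  component: {82, 83, 84}


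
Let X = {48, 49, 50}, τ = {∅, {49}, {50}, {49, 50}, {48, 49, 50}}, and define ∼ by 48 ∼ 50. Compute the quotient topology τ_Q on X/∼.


X/∼ = {[48=50], [49]}; |τ_Q| = 3.

Equivalence classes: [48=50], [49].
Quotient map π: X → X/∼ sends 48 ↦ [48=50], 49 ↦ [49], 50 ↦ [48=50].
For each subset V ⊆ X/∼, compute π^{-1}(V) ⊆ X and check whether π^{-1}(V) ∈ τ. V is open in τ_Q iff π^{-1}(V) ∈ τ.
  V = {}: π^{-1}(V) = ∅ ∈ τ ✓.
  V = {[48=50]}: π^{-1}(V) = {48, 50} ∉ τ ✗.
  V = {[49]}: π^{-1}(V) = {49} ∈ τ ✓.
  V = {[48=50], [49]}: π^{-1}(V) = {48, 49, 50} ∈ τ ✓.
Open sets in the quotient: τ_Q = {{}, {[49]}, {[48=50], [49]}} (3 elements).


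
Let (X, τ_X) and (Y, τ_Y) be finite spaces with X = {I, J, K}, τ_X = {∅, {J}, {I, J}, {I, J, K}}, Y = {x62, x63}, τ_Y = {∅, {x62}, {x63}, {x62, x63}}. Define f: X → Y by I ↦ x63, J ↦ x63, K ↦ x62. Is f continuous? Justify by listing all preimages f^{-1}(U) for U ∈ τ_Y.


f is NOT continuous.

Compute f^{-1}(U) for each U ∈ τ_Y:
  U = ∅: f^{-1}(U) = ∅ ∈ τ_X ✓.
  U = {x62}: f^{-1}(U) = {K} ∉ τ_X ✗.
  U = {x63}: f^{-1}(U) = {I, J} ∈ τ_X ✓.
  U = {x62, x63}: f^{-1}(U) = {I, J, K} ∈ τ_X ✓.
Found U = {x62} with f^{-1}(U) = {K} not in τ_X. Therefore f is NOT continuous.


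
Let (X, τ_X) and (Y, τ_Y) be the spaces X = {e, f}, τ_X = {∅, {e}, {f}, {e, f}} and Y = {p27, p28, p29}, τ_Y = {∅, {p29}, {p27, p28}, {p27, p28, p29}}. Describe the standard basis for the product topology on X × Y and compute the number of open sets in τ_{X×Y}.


Basis B = {∅ × ∅, {e} × {p29}, {f} × {p29}, {e} × {p27, p28}, {e, f} × {p29}, {f} × {p27, p28}, {e} × {p27, p28, p29}, {f} × {p27, p28, p29}, {e, f} × {p27, p28}, {e, f} × {p27, p28, p29}}; |τ_{X×Y}| = 16.

Enumerate products U × V with U ∈ τ_X, V ∈ τ_Y (deduplicated):
  ∅ × ∅ = {} (∅)
  {e} × {p29} = {(e,p29)}
  {f} × {p29} = {(f,p29)}
  {e} × {p27, p28} = {(e,p27), (e,p28)}
  {e, f} × {p29} = {(e,p29), (f,p29)}
  {f} × {p27, p28} = {(f,p27), (f,p28)}
  {e} × {p27, p28, p29} = {(e,p27), (e,p28), (e,p29)}
  {f} × {p27, p28, p29} = {(f,p27), (f,p28), (f,p29)}
  {e, f} × {p27, p28} = {(e,p27), (e,p28), (f,p27), (f,p28)}
  {e, f} × {p27, p28, p29} = {(e,p27), (e,p28), (e,p29), (f,p27), (f,p28), (f,p29)}
These 10 distinct sets form the basis B.
Close under arbitrary unions to get τ_{X×Y}; counting gives |τ_{X×Y}| = 16.


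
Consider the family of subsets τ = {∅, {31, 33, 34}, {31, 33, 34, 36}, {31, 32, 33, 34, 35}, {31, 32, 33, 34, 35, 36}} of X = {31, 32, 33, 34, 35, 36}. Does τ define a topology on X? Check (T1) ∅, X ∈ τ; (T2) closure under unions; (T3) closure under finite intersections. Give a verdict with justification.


τ IS a topology on X.

Axiom (T1): ∅ ∈ τ? Yes; X ∈ τ? Yes.
Axiom (T2/T3): check pairwise unions and intersections of members of τ.
All pairwise intersections and unions checked — each lies in τ. Therefore τ satisfies (T1), (T2), (T3): it IS a topology on X.


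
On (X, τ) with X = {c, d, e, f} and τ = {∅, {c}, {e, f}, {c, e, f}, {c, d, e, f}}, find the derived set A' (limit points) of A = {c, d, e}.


A' = {d, f}

For each x ∈ X, list the open sets U ∈ τ with x ∈ U, then check whether U ∩ (A ∖ {x}) ≠ ∅ for every such U.
  x = c: open {c} ∋ x has {c} ∩ (A ∖ {c}) = ∅, so x is NOT a limit point.
  x = d: opens ∋ x are {c, d, e, f}; each meets A ∖ {d}, so x IS a limit point.
  x = e: open {e, f} ∋ x has {e, f} ∩ (A ∖ {e}) = ∅, so x is NOT a limit point.
  x = f: opens ∋ x are {e, f}, {c, e, f}, {c, d, e, f}; each meets A ∖ {f}, so x IS a limit point.
Collecting: A' = {d, f}.


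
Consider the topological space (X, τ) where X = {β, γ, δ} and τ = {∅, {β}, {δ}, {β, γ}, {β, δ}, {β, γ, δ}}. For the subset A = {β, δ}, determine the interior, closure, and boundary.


int(A) = {β, δ}, cl(A) = {β, γ, δ}, ∂A = {γ}.

Closed sets in (X, τ) are complements of opens:
  closed(X, τ) = {∅, {γ}, {δ}, {β, γ}, {γ, δ}, {β, γ, δ}}.
int(A) = ⋃ {U ∈ τ : U ⊆ A}. Opens contained in A: ∅, {β}, {δ}, {β, δ}.
Taking the union of these: int(A) = {β, δ}.
cl(A) = ⋂ {C closed : A ⊆ C}. Closed sets containing A: {β, γ, δ}.
Intersecting these: cl(A) = {β, γ, δ}.
∂A = cl(A) ∖ int(A) = {β, γ, δ} ∖ {β, δ} = {γ}.


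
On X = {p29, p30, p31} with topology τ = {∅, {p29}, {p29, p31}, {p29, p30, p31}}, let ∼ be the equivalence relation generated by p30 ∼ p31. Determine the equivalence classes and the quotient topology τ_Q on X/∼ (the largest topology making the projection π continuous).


X/∼ = {[p29], [p30=p31]}; |τ_Q| = 3.

Equivalence classes: [p29], [p30=p31].
Quotient map π: X → X/∼ sends p29 ↦ [p29], p30 ↦ [p30=p31], p31 ↦ [p30=p31].
For each subset V ⊆ X/∼, compute π^{-1}(V) ⊆ X and check whether π^{-1}(V) ∈ τ. V is open in τ_Q iff π^{-1}(V) ∈ τ.
  V = {}: π^{-1}(V) = ∅ ∈ τ ✓.
  V = {[p29]}: π^{-1}(V) = {p29} ∈ τ ✓.
  V = {[p30=p31]}: π^{-1}(V) = {p30, p31} ∉ τ ✗.
  V = {[p29], [p30=p31]}: π^{-1}(V) = {p29, p30, p31} ∈ τ ✓.
Open sets in the quotient: τ_Q = {{}, {[p29]}, {[p29], [p30=p31]}} (3 elements).


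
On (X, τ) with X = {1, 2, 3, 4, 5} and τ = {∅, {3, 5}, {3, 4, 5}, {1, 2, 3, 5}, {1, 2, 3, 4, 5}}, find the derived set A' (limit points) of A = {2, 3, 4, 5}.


A' = {1, 2, 3, 4, 5}

For each x ∈ X, list the open sets U ∈ τ with x ∈ U, then check whether U ∩ (A ∖ {x}) ≠ ∅ for every such U.
  x = 1: opens ∋ x are {1, 2, 3, 5}, {1, 2, 3, 4, 5}; each meets A ∖ {1}, so x IS a limit point.
  x = 2: opens ∋ x are {1, 2, 3, 5}, {1, 2, 3, 4, 5}; each meets A ∖ {2}, so x IS a limit point.
  x = 3: opens ∋ x are {3, 5}, {3, 4, 5}, {1, 2, 3, 5}, {1, 2, 3, 4, 5}; each meets A ∖ {3}, so x IS a limit point.
  x = 4: opens ∋ x are {3, 4, 5}, {1, 2, 3, 4, 5}; each meets A ∖ {4}, so x IS a limit point.
  x = 5: opens ∋ x are {3, 5}, {3, 4, 5}, {1, 2, 3, 5}, {1, 2, 3, 4, 5}; each meets A ∖ {5}, so x IS a limit point.
Collecting: A' = {1, 2, 3, 4, 5}.


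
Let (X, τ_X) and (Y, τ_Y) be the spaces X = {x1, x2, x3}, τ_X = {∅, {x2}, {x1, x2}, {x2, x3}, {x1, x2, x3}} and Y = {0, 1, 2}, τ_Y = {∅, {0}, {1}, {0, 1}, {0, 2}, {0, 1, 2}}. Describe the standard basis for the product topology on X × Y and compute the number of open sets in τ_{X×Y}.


Basis B = {∅ × ∅, {x2} × {0}, {x2} × {1}, {x1, x2} × {0}, {x1, x2} × {1}, {x2} × {0, 1}, {x2} × {0, 2}, {x2, x3} × {0}, {x2, x3} × {1}, {x1, x2, x3} × {0}, {x1, x2, x3} × {1}, {x2} × {0, 1, 2}, {x1, x2} × {0, 1}, {x1, x2} × {0, 2}, {x2, x3} × {0, 1}, {x2, x3} × {0, 2}, {x1, x2} × {0, 1, 2}, {x1, x2, x3} × {0, 1}, {x1, x2, x3} × {0, 2}, {x2, x3} × {0, 1, 2}, {x1, x2, x3} × {0, 1, 2}}; |τ_{X×Y}| = 70.

Enumerate products U × V with U ∈ τ_X, V ∈ τ_Y (deduplicated):
  ∅ × ∅ = {} (∅)
  {x2} × {0} = {(x2,0)}
  {x2} × {1} = {(x2,1)}
  {x1, x2} × {0} = {(x1,0), (x2,0)}
  {x1, x2} × {1} = {(x1,1), (x2,1)}
  {x2} × {0, 1} = {(x2,0), (x2,1)}
  {x2} × {0, 2} = {(x2,0), (x2,2)}
  {x2, x3} × {0} = {(x2,0), (x3,0)}
  {x2, x3} × {1} = {(x2,1), (x3,1)}
  {x1, x2, x3} × {0} = {(x1,0), (x2,0), (x3,0)}
  {x1, x2, x3} × {1} = {(x1,1), (x2,1), (x3,1)}
  {x2} × {0, 1, 2} = {(x2,0), (x2,1), (x2,2)}
  {x1, x2} × {0, 1} = {(x1,0), (x1,1), (x2,0), (x2,1)}
  {x1, x2} × {0, 2} = {(x1,0), (x1,2), (x2,0), (x2,2)}
  {x2, x3} × {0, 1} = {(x2,0), (x2,1), (x3,0), (x3,1)}
  {x2, x3} × {0, 2} = {(x2,0), (x2,2), (x3,0), (x3,2)}
  {x1, x2} × {0, 1, 2} = {(x1,0), (x1,1), (x1,2), (x2,0), (x2,1), (x2,2)}
  {x1, x2, x3} × {0, 1} = {(x1,0), (x1,1), (x2,0), (x2,1), (x3,0), (x3,1)}
  {x1, x2, x3} × {0, 2} = {(x1,0), (x1,2), (x2,0), (x2,2), (x3,0), (x3,2)}
  {x2, x3} × {0, 1, 2} = {(x2,0), (x2,1), (x2,2), (x3,0), (x3,1), (x3,2)}
  {x1, x2, x3} × {0, 1, 2} = {(x1,0), (x1,1), (x1,2), (x2,0), (x2,1), (x2,2), (x3,0), (x3,1), (x3,2)}
These 21 distinct sets form the basis B.
Close under arbitrary unions to get τ_{X×Y}; counting gives |τ_{X×Y}| = 70.


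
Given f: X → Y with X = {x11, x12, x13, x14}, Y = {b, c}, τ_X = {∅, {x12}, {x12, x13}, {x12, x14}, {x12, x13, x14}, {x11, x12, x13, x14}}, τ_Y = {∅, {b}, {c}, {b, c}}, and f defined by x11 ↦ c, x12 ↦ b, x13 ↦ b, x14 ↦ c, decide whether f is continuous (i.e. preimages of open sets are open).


f is NOT continuous.

Compute f^{-1}(U) for each U ∈ τ_Y:
  U = ∅: f^{-1}(U) = ∅ ∈ τ_X ✓.
  U = {b}: f^{-1}(U) = {x12, x13} ∈ τ_X ✓.
  U = {c}: f^{-1}(U) = {x11, x14} ∉ τ_X ✗.
  U = {b, c}: f^{-1}(U) = {x11, x12, x13, x14} ∈ τ_X ✓.
Found U = {c} with f^{-1}(U) = {x11, x14} not in τ_X. Therefore f is NOT continuous.


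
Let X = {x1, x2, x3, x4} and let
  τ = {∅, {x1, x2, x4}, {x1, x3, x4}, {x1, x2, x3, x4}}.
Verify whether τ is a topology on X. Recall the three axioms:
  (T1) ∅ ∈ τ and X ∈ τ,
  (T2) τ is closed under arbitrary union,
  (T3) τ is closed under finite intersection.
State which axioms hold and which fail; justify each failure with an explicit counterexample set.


τ is NOT a topology on X.

Axiom (T1): ∅ ∈ τ? Yes; X ∈ τ? Yes.
Axiom (T2/T3): check pairwise unions and intersections of members of τ.
Counterexample for (T3): {x1, x2, x4} ∩ {x1, x3, x4} = {x1, x4} ∉ τ. Therefore τ is NOT a topology.


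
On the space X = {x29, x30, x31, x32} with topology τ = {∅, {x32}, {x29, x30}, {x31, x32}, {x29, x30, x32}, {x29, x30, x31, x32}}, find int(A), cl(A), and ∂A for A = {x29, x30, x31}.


int(A) = {x29, x30}, cl(A) = {x29, x30, x31}, ∂A = {x31}.

Closed sets in (X, τ) are complements of opens:
  closed(X, τ) = {∅, {x31}, {x29, x30}, {x31, x32}, {x29, x30, x31}, {x29, x30, x31, x32}}.
int(A) = ⋃ {U ∈ τ : U ⊆ A}. Opens contained in A: ∅, {x29, x30}.
Taking the union of these: int(A) = {x29, x30}.
cl(A) = ⋂ {C closed : A ⊆ C}. Closed sets containing A: {x29, x30, x31}, {x29, x30, x31, x32}.
Intersecting these: cl(A) = {x29, x30, x31}.
∂A = cl(A) ∖ int(A) = {x29, x30, x31} ∖ {x29, x30} = {x31}.


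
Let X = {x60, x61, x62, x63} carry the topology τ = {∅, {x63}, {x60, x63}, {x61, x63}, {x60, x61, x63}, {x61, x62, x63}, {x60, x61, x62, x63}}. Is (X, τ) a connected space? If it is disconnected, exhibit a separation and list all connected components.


(X, τ) is connected.

Find clopen sets (U ∈ τ with X ∖ U ∈ τ):
  U = ∅, X ∖ U = {x60, x61, x62, x63} — both open, so U is clopen.
  U = {x60, x61, x62, x63}, X ∖ U = ∅ — both open, so U is clopen.
Only trivial clopens (∅ and X) exist, so (X, τ) is connected.
Compute connected components by grouping points that agree on all clopens:
  component: {x60, x61, x62, x63}


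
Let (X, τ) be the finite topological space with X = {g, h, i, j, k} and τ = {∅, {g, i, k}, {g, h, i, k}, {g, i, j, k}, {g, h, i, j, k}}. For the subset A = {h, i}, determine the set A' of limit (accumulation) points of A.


A' = {g, h, j, k}

For each x ∈ X, list the open sets U ∈ τ with x ∈ U, then check whether U ∩ (A ∖ {x}) ≠ ∅ for every such U.
  x = g: opens ∋ x are {g, i, k}, {g, h, i, k}, {g, i, j, k}, {g, h, i, j, k}; each meets A ∖ {g}, so x IS a limit point.
  x = h: opens ∋ x are {g, h, i, k}, {g, h, i, j, k}; each meets A ∖ {h}, so x IS a limit point.
  x = i: open {g, i, k} ∋ x has {g, i, k} ∩ (A ∖ {i}) = ∅, so x is NOT a limit point.
  x = j: opens ∋ x are {g, i, j, k}, {g, h, i, j, k}; each meets A ∖ {j}, so x IS a limit point.
  x = k: opens ∋ x are {g, i, k}, {g, h, i, k}, {g, i, j, k}, {g, h, i, j, k}; each meets A ∖ {k}, so x IS a limit point.
Collecting: A' = {g, h, j, k}.


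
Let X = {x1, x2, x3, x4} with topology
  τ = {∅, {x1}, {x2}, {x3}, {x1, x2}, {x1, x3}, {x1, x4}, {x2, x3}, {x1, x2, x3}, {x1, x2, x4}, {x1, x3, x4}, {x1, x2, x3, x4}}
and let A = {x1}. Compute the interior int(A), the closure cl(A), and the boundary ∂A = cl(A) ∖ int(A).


int(A) = {x1}, cl(A) = {x1, x4}, ∂A = {x4}.

Closed sets in (X, τ) are complements of opens:
  closed(X, τ) = {∅, {x2}, {x3}, {x4}, {x1, x4}, {x2, x3}, {x2, x4}, {x3, x4}, {x1, x2, x4}, {x1, x3, x4}, {x2, x3, x4}, {x1, x2, x3, x4}}.
int(A) = ⋃ {U ∈ τ : U ⊆ A}. Opens contained in A: ∅, {x1}.
Taking the union of these: int(A) = {x1}.
cl(A) = ⋂ {C closed : A ⊆ C}. Closed sets containing A: {x1, x4}, {x1, x2, x4}, {x1, x3, x4}, {x1, x2, x3, x4}.
Intersecting these: cl(A) = {x1, x4}.
∂A = cl(A) ∖ int(A) = {x1, x4} ∖ {x1} = {x4}.


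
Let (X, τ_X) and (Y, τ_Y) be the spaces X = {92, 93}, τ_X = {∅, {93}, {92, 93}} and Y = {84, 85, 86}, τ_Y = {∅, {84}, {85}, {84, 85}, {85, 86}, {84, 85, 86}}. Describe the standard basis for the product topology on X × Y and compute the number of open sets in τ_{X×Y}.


Basis B = {∅ × ∅, {93} × {84}, {93} × {85}, {92, 93} × {84}, {92, 93} × {85}, {93} × {84, 85}, {93} × {85, 86}, {93} × {84, 85, 86}, {92, 93} × {84, 85}, {92, 93} × {85, 86}, {92, 93} × {84, 85, 86}}; |τ_{X×Y}| = 18.

Enumerate products U × V with U ∈ τ_X, V ∈ τ_Y (deduplicated):
  ∅ × ∅ = {} (∅)
  {93} × {84} = {(93,84)}
  {93} × {85} = {(93,85)}
  {92, 93} × {84} = {(92,84), (93,84)}
  {92, 93} × {85} = {(92,85), (93,85)}
  {93} × {84, 85} = {(93,84), (93,85)}
  {93} × {85, 86} = {(93,85), (93,86)}
  {93} × {84, 85, 86} = {(93,84), (93,85), (93,86)}
  {92, 93} × {84, 85} = {(92,84), (92,85), (93,84), (93,85)}
  {92, 93} × {85, 86} = {(92,85), (92,86), (93,85), (93,86)}
  {92, 93} × {84, 85, 86} = {(92,84), (92,85), (92,86), (93,84), (93,85), (93,86)}
These 11 distinct sets form the basis B.
Close under arbitrary unions to get τ_{X×Y}; counting gives |τ_{X×Y}| = 18.


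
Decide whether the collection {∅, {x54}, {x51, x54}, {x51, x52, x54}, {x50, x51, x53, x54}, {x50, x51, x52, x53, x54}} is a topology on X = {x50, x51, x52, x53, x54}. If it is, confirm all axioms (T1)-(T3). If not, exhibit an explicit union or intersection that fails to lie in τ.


τ IS a topology on X.

Axiom (T1): ∅ ∈ τ? Yes; X ∈ τ? Yes.
Axiom (T2/T3): check pairwise unions and intersections of members of τ.
All pairwise intersections and unions checked — each lies in τ. Therefore τ satisfies (T1), (T2), (T3): it IS a topology on X.


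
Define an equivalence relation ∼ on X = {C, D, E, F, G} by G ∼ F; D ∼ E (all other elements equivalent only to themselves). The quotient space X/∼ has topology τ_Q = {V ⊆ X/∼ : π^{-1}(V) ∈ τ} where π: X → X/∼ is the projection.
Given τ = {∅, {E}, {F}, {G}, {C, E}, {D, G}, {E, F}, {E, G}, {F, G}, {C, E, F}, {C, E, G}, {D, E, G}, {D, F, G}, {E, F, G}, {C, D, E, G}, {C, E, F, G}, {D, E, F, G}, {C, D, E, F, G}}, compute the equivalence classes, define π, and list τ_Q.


X/∼ = {[C], [D=E], [F=G]}; |τ_Q| = 4.

Equivalence classes: [C], [D=E], [F=G].
Quotient map π: X → X/∼ sends C ↦ [C], D ↦ [D=E], E ↦ [D=E], F ↦ [F=G], G ↦ [F=G].
For each subset V ⊆ X/∼, compute π^{-1}(V) ⊆ X and check whether π^{-1}(V) ∈ τ. V is open in τ_Q iff π^{-1}(V) ∈ τ.
  V = {}: π^{-1}(V) = ∅ ∈ τ ✓.
  V = {[C]}: π^{-1}(V) = {C} ∉ τ ✗.
  V = {[D=E]}: π^{-1}(V) = {D, E} ∉ τ ✗.
  V = {[C], [D=E]}: π^{-1}(V) = {C, D, E} ∉ τ ✗.
  V = {[F=G]}: π^{-1}(V) = {F, G} ∈ τ ✓.
  V = {[C], [F=G]}: π^{-1}(V) = {C, F, G} ∉ τ ✗.
  V = {[D=E], [F=G]}: π^{-1}(V) = {D, E, F, G} ∈ τ ✓.
  V = {[C], [D=E], [F=G]}: π^{-1}(V) = {C, D, E, F, G} ∈ τ ✓.
Open sets in the quotient: τ_Q = {{}, {[F=G]}, {[D=E], [F=G]}, {[C], [D=E], [F=G]}} (4 elements).


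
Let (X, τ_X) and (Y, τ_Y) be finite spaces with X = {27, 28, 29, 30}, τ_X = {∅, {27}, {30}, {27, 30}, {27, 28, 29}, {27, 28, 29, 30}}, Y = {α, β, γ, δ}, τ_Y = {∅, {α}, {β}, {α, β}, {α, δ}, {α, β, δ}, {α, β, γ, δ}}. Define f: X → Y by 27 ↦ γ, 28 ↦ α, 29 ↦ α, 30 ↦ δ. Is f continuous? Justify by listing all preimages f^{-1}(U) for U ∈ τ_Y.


f is NOT continuous.

Compute f^{-1}(U) for each U ∈ τ_Y:
  U = ∅: f^{-1}(U) = ∅ ∈ τ_X ✓.
  U = {α}: f^{-1}(U) = {28, 29} ∉ τ_X ✗.
  U = {β}: f^{-1}(U) = ∅ ∈ τ_X ✓.
  U = {α, β}: f^{-1}(U) = {28, 29} ∉ τ_X ✗.
  U = {α, δ}: f^{-1}(U) = {28, 29, 30} ∉ τ_X ✗.
  U = {α, β, δ}: f^{-1}(U) = {28, 29, 30} ∉ τ_X ✗.
  U = {α, β, γ, δ}: f^{-1}(U) = {27, 28, 29, 30} ∈ τ_X ✓.
Found U = {α} with f^{-1}(U) = {28, 29} not in τ_X. Therefore f is NOT continuous.


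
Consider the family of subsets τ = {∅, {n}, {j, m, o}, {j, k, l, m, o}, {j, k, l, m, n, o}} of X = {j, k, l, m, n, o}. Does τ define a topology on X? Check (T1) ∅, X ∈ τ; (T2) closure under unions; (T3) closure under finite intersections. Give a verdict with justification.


τ is NOT a topology on X.

Axiom (T1): ∅ ∈ τ? Yes; X ∈ τ? Yes.
Axiom (T2/T3): check pairwise unions and intersections of members of τ.
Counterexample for (T2): {n} ∪ {j, m, o} = {j, m, n, o} ∉ τ. Therefore τ is NOT a topology.


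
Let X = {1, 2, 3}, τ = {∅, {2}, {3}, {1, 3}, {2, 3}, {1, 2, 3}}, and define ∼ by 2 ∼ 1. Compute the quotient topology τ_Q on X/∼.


X/∼ = {[1=2], [3]}; |τ_Q| = 3.

Equivalence classes: [1=2], [3].
Quotient map π: X → X/∼ sends 1 ↦ [1=2], 2 ↦ [1=2], 3 ↦ [3].
For each subset V ⊆ X/∼, compute π^{-1}(V) ⊆ X and check whether π^{-1}(V) ∈ τ. V is open in τ_Q iff π^{-1}(V) ∈ τ.
  V = {}: π^{-1}(V) = ∅ ∈ τ ✓.
  V = {[1=2]}: π^{-1}(V) = {1, 2} ∉ τ ✗.
  V = {[3]}: π^{-1}(V) = {3} ∈ τ ✓.
  V = {[1=2], [3]}: π^{-1}(V) = {1, 2, 3} ∈ τ ✓.
Open sets in the quotient: τ_Q = {{}, {[3]}, {[1=2], [3]}} (3 elements).


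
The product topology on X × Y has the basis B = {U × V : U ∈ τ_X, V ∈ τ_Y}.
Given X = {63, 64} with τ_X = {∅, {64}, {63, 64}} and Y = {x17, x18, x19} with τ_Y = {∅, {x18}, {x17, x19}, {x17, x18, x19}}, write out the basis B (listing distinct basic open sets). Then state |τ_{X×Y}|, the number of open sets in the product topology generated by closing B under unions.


Basis B = {∅ × ∅, {64} × {x18}, {63, 64} × {x18}, {64} × {x17, x19}, {64} × {x17, x18, x19}, {63, 64} × {x17, x19}, {63, 64} × {x17, x18, x19}}; |τ_{X×Y}| = 9.

Enumerate products U × V with U ∈ τ_X, V ∈ τ_Y (deduplicated):
  ∅ × ∅ = {} (∅)
  {64} × {x18} = {(64,x18)}
  {63, 64} × {x18} = {(63,x18), (64,x18)}
  {64} × {x17, x19} = {(64,x17), (64,x19)}
  {64} × {x17, x18, x19} = {(64,x17), (64,x18), (64,x19)}
  {63, 64} × {x17, x19} = {(63,x17), (63,x19), (64,x17), (64,x19)}
  {63, 64} × {x17, x18, x19} = {(63,x17), (63,x18), (63,x19), (64,x17), (64,x18), (64,x19)}
These 7 distinct sets form the basis B.
Close under arbitrary unions to get τ_{X×Y}; counting gives |τ_{X×Y}| = 9.


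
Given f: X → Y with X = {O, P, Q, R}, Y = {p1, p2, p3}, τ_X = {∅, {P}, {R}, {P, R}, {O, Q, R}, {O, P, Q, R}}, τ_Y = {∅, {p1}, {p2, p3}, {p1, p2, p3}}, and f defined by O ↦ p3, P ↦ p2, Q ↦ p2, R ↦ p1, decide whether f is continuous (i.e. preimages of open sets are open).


f is NOT continuous.

Compute f^{-1}(U) for each U ∈ τ_Y:
  U = ∅: f^{-1}(U) = ∅ ∈ τ_X ✓.
  U = {p1}: f^{-1}(U) = {R} ∈ τ_X ✓.
  U = {p2, p3}: f^{-1}(U) = {O, P, Q} ∉ τ_X ✗.
  U = {p1, p2, p3}: f^{-1}(U) = {O, P, Q, R} ∈ τ_X ✓.
Found U = {p2, p3} with f^{-1}(U) = {O, P, Q} not in τ_X. Therefore f is NOT continuous.


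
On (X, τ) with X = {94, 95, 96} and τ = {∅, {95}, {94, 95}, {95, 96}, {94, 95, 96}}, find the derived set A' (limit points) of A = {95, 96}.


A' = {94, 96}

For each x ∈ X, list the open sets U ∈ τ with x ∈ U, then check whether U ∩ (A ∖ {x}) ≠ ∅ for every such U.
  x = 94: opens ∋ x are {94, 95}, {94, 95, 96}; each meets A ∖ {94}, so x IS a limit point.
  x = 95: open {95} ∋ x has {95} ∩ (A ∖ {95}) = ∅, so x is NOT a limit point.
  x = 96: opens ∋ x are {95, 96}, {94, 95, 96}; each meets A ∖ {96}, so x IS a limit point.
Collecting: A' = {94, 96}.


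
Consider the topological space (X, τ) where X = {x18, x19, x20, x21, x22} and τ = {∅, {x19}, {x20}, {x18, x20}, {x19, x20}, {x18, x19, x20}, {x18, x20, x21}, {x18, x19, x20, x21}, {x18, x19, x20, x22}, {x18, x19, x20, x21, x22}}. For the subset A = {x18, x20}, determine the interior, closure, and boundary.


int(A) = {x18, x20}, cl(A) = {x18, x20, x21, x22}, ∂A = {x21, x22}.

Closed sets in (X, τ) are complements of opens:
  closed(X, τ) = {∅, {x21}, {x22}, {x19, x22}, {x21, x22}, {x18, x21, x22}, {x19, x21, x22}, {x18, x19, x21, x22}, {x18, x20, x21, x22}, {x18, x19, x20, x21, x22}}.
int(A) = ⋃ {U ∈ τ : U ⊆ A}. Opens contained in A: ∅, {x20}, {x18, x20}.
Taking the union of these: int(A) = {x18, x20}.
cl(A) = ⋂ {C closed : A ⊆ C}. Closed sets containing A: {x18, x20, x21, x22}, {x18, x19, x20, x21, x22}.
Intersecting these: cl(A) = {x18, x20, x21, x22}.
∂A = cl(A) ∖ int(A) = {x18, x20, x21, x22} ∖ {x18, x20} = {x21, x22}.


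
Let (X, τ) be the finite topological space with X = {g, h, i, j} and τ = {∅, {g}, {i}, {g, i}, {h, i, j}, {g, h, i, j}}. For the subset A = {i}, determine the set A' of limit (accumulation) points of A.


A' = {h, j}

For each x ∈ X, list the open sets U ∈ τ with x ∈ U, then check whether U ∩ (A ∖ {x}) ≠ ∅ for every such U.
  x = g: open {g} ∋ x has {g} ∩ (A ∖ {g}) = ∅, so x is NOT a limit point.
  x = h: opens ∋ x are {h, i, j}, {g, h, i, j}; each meets A ∖ {h}, so x IS a limit point.
  x = i: open {i} ∋ x has {i} ∩ (A ∖ {i}) = ∅, so x is NOT a limit point.
  x = j: opens ∋ x are {h, i, j}, {g, h, i, j}; each meets A ∖ {j}, so x IS a limit point.
Collecting: A' = {h, j}.


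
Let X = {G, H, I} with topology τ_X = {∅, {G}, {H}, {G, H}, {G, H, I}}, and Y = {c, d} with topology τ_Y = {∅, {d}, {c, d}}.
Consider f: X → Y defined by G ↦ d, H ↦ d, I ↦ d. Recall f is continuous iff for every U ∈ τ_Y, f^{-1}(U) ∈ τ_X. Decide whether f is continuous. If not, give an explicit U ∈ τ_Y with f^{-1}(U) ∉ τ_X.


f IS continuous.

Compute f^{-1}(U) for each U ∈ τ_Y:
  U = ∅: f^{-1}(U) = ∅ ∈ τ_X ✓.
  U = {d}: f^{-1}(U) = {G, H, I} ∈ τ_X ✓.
  U = {c, d}: f^{-1}(U) = {G, H, I} ∈ τ_X ✓.
Every preimage lies in τ_X, so f IS continuous.
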